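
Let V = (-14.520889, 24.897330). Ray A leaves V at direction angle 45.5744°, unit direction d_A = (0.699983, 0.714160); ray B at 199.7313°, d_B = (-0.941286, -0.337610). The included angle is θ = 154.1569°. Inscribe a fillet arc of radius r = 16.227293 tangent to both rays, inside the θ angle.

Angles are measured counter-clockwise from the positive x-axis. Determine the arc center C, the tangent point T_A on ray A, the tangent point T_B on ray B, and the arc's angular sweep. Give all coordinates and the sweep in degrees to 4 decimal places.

bisector direction at 122.6529° = (-0.539548,0.841955)
center distance |VC| = r/sin(θ/2) = 16.227293/sin(77.0785°) = 16.648890
C = V + |VC|·bis = (-23.5038,38.9149)
T_A = V + ((C−V)·d_A)·d_A = V + 3.7230·d_A = (-11.9149,27.5561)
T_B = V + ((C−V)·d_B)·d_B = V + 3.7230·d_B = (-18.0253,23.6404)
sweep = 180° − θ = 25.8431°

center=(-23.5038,38.9149) T_A=(-11.9149,27.5561) T_B=(-18.0253,23.6404) sweep=25.8431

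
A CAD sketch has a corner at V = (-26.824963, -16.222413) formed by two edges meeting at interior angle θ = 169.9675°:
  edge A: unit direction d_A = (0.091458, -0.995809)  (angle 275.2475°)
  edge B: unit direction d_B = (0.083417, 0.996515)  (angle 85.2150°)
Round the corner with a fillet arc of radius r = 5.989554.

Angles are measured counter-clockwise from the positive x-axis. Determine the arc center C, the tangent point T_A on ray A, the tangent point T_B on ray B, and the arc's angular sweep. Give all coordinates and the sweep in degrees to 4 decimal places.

bisector direction at 0.2313° = (0.999992,0.004036)
center distance |VC| = r/sin(θ/2) = 5.989554/sin(84.9838°) = 6.012583
C = V + |VC|·bis = (-20.8124,-16.1981)
T_A = V + ((C−V)·d_A)·d_A = V + 0.5257·d_A = (-26.7769,-16.7459)
T_B = V + ((C−V)·d_B)·d_B = V + 0.5257·d_B = (-26.7811,-15.6985)
sweep = 180° − θ = 10.0325°

center=(-20.8124,-16.1981) T_A=(-26.7769,-16.7459) T_B=(-26.7811,-15.6985) sweep=10.0325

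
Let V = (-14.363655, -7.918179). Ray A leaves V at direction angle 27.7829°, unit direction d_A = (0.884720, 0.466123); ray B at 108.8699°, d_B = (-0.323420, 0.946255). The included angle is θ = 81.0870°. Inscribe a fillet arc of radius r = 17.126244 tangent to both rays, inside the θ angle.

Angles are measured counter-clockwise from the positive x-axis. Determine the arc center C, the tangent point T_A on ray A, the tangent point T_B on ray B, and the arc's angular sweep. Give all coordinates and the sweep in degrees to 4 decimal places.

bisector direction at 68.3264° = (0.369319,0.929303)
center distance |VC| = r/sin(θ/2) = 17.126244/sin(40.5435°) = 26.347047
C = V + |VC|·bis = (-4.6332,16.5662)
T_A = V + ((C−V)·d_A)·d_A = V + 20.0215·d_A = (3.3497,1.4143)
T_B = V + ((C−V)·d_B)·d_B = V + 20.0215·d_B = (-20.8390,11.0272)
sweep = 180° − θ = 98.9130°

center=(-4.6332,16.5662) T_A=(3.3497,1.4143) T_B=(-20.8390,11.0272) sweep=98.9130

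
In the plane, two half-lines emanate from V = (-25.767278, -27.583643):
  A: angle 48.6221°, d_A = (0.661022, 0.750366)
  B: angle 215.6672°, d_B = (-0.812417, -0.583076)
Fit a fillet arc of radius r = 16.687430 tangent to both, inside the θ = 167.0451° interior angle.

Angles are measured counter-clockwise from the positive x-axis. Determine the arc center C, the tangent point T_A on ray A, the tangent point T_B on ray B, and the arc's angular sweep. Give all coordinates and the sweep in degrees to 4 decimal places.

bisector direction at 132.1447° = (-0.671005,0.741453)
center distance |VC| = r/sin(θ/2) = 16.687430/sin(83.5225°) = 16.794641
C = V + |VC|·bis = (-37.0366,-15.1312)
T_A = V + ((C−V)·d_A)·d_A = V + 1.8946·d_A = (-24.5149,-26.1620)
T_B = V + ((C−V)·d_B)·d_B = V + 1.8946·d_B = (-27.3065,-28.6884)
sweep = 180° − θ = 12.9549°

center=(-37.0366,-15.1312) T_A=(-24.5149,-26.1620) T_B=(-27.3065,-28.6884) sweep=12.9549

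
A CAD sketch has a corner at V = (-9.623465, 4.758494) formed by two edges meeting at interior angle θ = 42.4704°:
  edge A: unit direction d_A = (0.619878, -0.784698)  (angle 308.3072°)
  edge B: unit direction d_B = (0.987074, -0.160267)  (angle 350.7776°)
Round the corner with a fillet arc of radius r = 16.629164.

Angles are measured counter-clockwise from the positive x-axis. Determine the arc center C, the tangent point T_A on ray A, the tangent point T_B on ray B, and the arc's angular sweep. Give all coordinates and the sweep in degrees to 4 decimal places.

center=(29.9528,-18.5143) T_A=(16.9039,-28.8223) T_B=(32.6179,-2.1001) sweep=137.5296

bisector direction at 329.5424° = (0.862005,-0.506901)
center distance |VC| = r/sin(θ/2) = 16.629164/sin(21.2352°) = 45.911896
C = V + |VC|·bis = (29.9528,-18.5143)
T_A = V + ((C−V)·d_A)·d_A = V + 42.7945·d_A = (16.9039,-28.8223)
T_B = V + ((C−V)·d_B)·d_B = V + 42.7945·d_B = (32.6179,-2.1001)
sweep = 180° − θ = 137.5296°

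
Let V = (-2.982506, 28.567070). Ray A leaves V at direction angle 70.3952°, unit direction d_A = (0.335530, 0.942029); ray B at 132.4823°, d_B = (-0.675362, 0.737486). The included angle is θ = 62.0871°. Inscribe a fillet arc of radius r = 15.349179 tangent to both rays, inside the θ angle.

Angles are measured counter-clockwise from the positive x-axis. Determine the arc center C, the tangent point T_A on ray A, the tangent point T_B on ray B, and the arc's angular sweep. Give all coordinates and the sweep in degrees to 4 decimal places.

center=(-8.8854,57.7403) T_A=(5.5740,52.5901) T_B=(-20.2052,47.3740) sweep=117.9129

bisector direction at 101.4387° = (-0.198320,0.980137)
center distance |VC| = r/sin(θ/2) = 15.349179/sin(31.0435°) = 29.764384
C = V + |VC|·bis = (-8.8854,57.7403)
T_A = V + ((C−V)·d_A)·d_A = V + 25.5014·d_A = (5.5740,52.5901)
T_B = V + ((C−V)·d_B)·d_B = V + 25.5014·d_B = (-20.2052,47.3740)
sweep = 180° − θ = 117.9129°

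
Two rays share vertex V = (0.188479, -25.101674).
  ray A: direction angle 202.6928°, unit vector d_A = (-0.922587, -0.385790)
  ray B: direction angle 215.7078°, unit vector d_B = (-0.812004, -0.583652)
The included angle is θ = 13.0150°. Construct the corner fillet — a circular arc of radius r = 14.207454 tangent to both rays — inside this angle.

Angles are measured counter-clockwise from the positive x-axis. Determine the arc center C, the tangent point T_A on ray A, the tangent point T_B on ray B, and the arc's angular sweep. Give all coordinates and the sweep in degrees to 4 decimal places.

bisector direction at 209.2003° = (-0.872920,-0.487864)
center distance |VC| = r/sin(θ/2) = 14.207454/sin(6.5075°) = 125.359957
C = V + |VC|·bis = (-109.2407,-86.2603)
T_A = V + ((C−V)·d_A)·d_A = V + 124.5523·d_A = (-114.7218,-73.1527)
T_B = V + ((C−V)·d_B)·d_B = V + 124.5523·d_B = (-100.9485,-97.7968)
sweep = 180° − θ = 166.9850°

center=(-109.2407,-86.2603) T_A=(-114.7218,-73.1527) T_B=(-100.9485,-97.7968) sweep=166.9850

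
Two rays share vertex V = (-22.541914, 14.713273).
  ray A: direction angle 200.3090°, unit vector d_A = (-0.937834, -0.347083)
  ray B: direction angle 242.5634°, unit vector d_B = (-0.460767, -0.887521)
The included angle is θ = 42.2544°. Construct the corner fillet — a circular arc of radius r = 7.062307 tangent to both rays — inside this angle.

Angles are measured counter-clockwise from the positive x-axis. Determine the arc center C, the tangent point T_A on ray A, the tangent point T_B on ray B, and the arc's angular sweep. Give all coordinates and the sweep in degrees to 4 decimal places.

bisector direction at 221.4362° = (-0.749693,-0.661786)
center distance |VC| = r/sin(θ/2) = 7.062307/sin(21.1272°) = 19.593590
C = V + |VC|·bis = (-37.2311,1.7465)
T_A = V + ((C−V)·d_A)·d_A = V + 18.2766·d_A = (-39.6823,8.3698)
T_B = V + ((C−V)·d_B)·d_B = V + 18.2766·d_B = (-30.9631,-1.5076)
sweep = 180° − θ = 137.7456°

center=(-37.2311,1.7465) T_A=(-39.6823,8.3698) T_B=(-30.9631,-1.5076) sweep=137.7456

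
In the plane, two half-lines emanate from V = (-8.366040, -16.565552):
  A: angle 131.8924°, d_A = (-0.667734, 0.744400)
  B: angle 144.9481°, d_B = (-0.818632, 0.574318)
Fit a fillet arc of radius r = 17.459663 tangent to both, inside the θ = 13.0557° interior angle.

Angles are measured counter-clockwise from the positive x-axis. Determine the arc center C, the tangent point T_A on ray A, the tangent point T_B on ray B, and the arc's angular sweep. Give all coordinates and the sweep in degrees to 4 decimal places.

center=(-123.2472,85.3581) T_A=(-110.2502,97.0166) T_B=(-133.2746,71.0651) sweep=166.9443

bisector direction at 138.4203° = (-0.748033,0.663662)
center distance |VC| = r/sin(θ/2) = 17.459663/sin(6.5278°) = 153.577749
C = V + |VC|·bis = (-123.2472,85.3581)
T_A = V + ((C−V)·d_A)·d_A = V + 152.5821·d_A = (-110.2502,97.0166)
T_B = V + ((C−V)·d_B)·d_B = V + 152.5821·d_B = (-133.2746,71.0651)
sweep = 180° − θ = 166.9443°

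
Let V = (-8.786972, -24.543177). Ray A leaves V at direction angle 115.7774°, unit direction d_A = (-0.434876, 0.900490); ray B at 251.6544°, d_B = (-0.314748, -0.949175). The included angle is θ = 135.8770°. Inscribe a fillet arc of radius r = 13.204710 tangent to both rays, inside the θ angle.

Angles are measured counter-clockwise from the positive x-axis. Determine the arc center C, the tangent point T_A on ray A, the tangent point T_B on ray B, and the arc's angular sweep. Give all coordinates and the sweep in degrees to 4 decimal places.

center=(-23.0049,-25.4666) T_A=(-11.1142,-19.7242) T_B=(-10.4714,-29.6227) sweep=44.1230

bisector direction at 183.7159° = (-0.997898,-0.064809)
center distance |VC| = r/sin(θ/2) = 13.204710/sin(67.9385°) = 14.247926
C = V + |VC|·bis = (-23.0049,-25.4666)
T_A = V + ((C−V)·d_A)·d_A = V + 5.3515·d_A = (-11.1142,-19.7242)
T_B = V + ((C−V)·d_B)·d_B = V + 5.3515·d_B = (-10.4714,-29.6227)
sweep = 180° − θ = 44.1230°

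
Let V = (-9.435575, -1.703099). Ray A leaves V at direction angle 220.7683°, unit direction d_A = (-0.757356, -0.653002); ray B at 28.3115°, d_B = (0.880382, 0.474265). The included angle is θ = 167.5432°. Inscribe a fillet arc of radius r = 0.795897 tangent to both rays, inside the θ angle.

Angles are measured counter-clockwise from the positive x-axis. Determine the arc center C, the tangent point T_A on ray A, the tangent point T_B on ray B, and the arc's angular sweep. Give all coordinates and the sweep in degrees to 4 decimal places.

bisector direction at 304.5399° = (0.566980,-0.823732)
center distance |VC| = r/sin(θ/2) = 0.795897/sin(83.7716°) = 0.800623
C = V + |VC|·bis = (-8.9816,-2.3626)
T_A = V + ((C−V)·d_A)·d_A = V + 0.0869·d_A = (-9.5014,-1.7598)
T_B = V + ((C−V)·d_B)·d_B = V + 0.0869·d_B = (-9.3591,-1.6619)
sweep = 180° − θ = 12.4568°

center=(-8.9816,-2.3626) T_A=(-9.5014,-1.7598) T_B=(-9.3591,-1.6619) sweep=12.4568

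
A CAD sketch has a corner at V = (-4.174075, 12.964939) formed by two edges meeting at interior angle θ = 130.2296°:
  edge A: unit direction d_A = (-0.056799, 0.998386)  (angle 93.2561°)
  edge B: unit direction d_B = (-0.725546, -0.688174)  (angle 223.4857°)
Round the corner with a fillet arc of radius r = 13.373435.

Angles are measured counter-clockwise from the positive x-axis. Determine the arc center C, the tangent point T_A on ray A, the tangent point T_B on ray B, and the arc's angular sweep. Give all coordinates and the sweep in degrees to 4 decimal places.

bisector direction at 158.3709° = (-0.929589,0.368597)
center distance |VC| = r/sin(θ/2) = 13.373435/sin(65.1148°) = 14.742209
C = V + |VC|·bis = (-17.8783,18.3989)
T_A = V + ((C−V)·d_A)·d_A = V + 6.2035·d_A = (-4.5264,19.1585)
T_B = V + ((C−V)·d_B)·d_B = V + 6.2035·d_B = (-8.6750,8.6958)
sweep = 180° − θ = 49.7704°

center=(-17.8783,18.3989) T_A=(-4.5264,19.1585) T_B=(-8.6750,8.6958) sweep=49.7704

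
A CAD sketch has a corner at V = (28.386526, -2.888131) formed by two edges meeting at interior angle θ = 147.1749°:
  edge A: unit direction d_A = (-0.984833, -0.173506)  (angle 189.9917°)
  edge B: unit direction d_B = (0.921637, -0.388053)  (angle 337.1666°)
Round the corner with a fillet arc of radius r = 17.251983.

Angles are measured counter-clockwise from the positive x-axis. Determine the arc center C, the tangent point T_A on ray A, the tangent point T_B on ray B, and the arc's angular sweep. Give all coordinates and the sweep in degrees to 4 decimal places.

bisector direction at 263.5792° = (-0.111831,-0.993727)
center distance |VC| = r/sin(θ/2) = 17.251983/sin(73.5875°) = 17.984827
C = V + |VC|·bis = (26.3753,-20.7601)
T_A = V + ((C−V)·d_A)·d_A = V + 5.0816·d_A = (23.3820,-3.7698)
T_B = V + ((C−V)·d_B)·d_B = V + 5.0816·d_B = (33.0700,-4.8601)
sweep = 180° − θ = 32.8251°

center=(26.3753,-20.7601) T_A=(23.3820,-3.7698) T_B=(33.0700,-4.8601) sweep=32.8251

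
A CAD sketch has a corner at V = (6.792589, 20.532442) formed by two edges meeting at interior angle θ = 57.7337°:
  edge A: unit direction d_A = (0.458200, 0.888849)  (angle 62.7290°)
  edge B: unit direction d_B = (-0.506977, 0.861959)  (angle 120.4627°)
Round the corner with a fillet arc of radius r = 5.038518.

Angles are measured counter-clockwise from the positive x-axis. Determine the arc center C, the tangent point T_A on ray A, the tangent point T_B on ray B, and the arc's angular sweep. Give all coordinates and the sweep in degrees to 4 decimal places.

bisector direction at 91.5958° = (-0.027849,0.999612)
center distance |VC| = r/sin(θ/2) = 5.038518/sin(28.8668°) = 10.436559
C = V + |VC|·bis = (6.5019,30.9650)
T_A = V + ((C−V)·d_A)·d_A = V + 9.1398·d_A = (10.9804,28.6563)
T_B = V + ((C−V)·d_B)·d_B = V + 9.1398·d_B = (2.1589,28.4105)
sweep = 180° − θ = 122.2663°

center=(6.5019,30.9650) T_A=(10.9804,28.6563) T_B=(2.1589,28.4105) sweep=122.2663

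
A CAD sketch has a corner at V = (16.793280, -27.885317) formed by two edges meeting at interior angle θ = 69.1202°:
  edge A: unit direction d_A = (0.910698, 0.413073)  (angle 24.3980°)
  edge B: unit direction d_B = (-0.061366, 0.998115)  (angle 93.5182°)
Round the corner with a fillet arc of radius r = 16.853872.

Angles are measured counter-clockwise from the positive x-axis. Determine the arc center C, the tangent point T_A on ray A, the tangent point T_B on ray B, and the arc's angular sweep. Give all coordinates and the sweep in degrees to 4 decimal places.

center=(32.1139,-2.4297) T_A=(39.0758,-17.7785) T_B=(15.2918,-3.4639) sweep=110.8798

bisector direction at 58.9581° = (0.515665,0.856790)
center distance |VC| = r/sin(θ/2) = 16.853872/sin(34.5601°) = 29.710474
C = V + |VC|·bis = (32.1139,-2.4297)
T_A = V + ((C−V)·d_A)·d_A = V + 24.4675·d_A = (39.0758,-17.7785)
T_B = V + ((C−V)·d_B)·d_B = V + 24.4675·d_B = (15.2918,-3.4639)
sweep = 180° − θ = 110.8798°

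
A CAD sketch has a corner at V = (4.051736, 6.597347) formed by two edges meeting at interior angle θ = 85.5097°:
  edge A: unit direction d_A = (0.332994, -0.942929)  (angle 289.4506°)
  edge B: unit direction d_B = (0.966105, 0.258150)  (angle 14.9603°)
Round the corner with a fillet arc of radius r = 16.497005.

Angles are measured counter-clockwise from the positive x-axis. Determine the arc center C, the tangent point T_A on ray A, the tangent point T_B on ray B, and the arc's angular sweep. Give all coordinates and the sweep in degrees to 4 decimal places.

bisector direction at 332.2054° = (0.884625,-0.466302)
center distance |VC| = r/sin(θ/2) = 16.497005/sin(42.7548°) = 24.300938
C = V + |VC|·bis = (25.5490,-4.7342)
T_A = V + ((C−V)·d_A)·d_A = V + 17.8433·d_A = (9.9935,-10.2276)
T_B = V + ((C−V)·d_B)·d_B = V + 17.8433·d_B = (21.2903,11.2036)
sweep = 180° − θ = 94.4903°

center=(25.5490,-4.7342) T_A=(9.9935,-10.2276) T_B=(21.2903,11.2036) sweep=94.4903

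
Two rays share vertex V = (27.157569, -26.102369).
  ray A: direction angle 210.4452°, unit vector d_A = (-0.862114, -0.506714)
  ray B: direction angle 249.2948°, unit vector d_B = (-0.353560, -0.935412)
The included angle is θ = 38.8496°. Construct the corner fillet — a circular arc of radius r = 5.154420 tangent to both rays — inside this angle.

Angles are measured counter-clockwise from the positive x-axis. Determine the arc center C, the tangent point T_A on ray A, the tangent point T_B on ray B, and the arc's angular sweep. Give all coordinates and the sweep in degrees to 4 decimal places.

bisector direction at 229.8700° = (-0.644524,-0.764584)
center distance |VC| = r/sin(θ/2) = 5.154420/sin(19.4248°) = 15.498782
C = V + |VC|·bis = (17.1682,-37.9525)
T_A = V + ((C−V)·d_A)·d_A = V + 14.6166·d_A = (14.5564,-33.5088)
T_B = V + ((C−V)·d_B)·d_B = V + 14.6166·d_B = (21.9897,-39.7749)
sweep = 180° − θ = 141.1504°

center=(17.1682,-37.9525) T_A=(14.5564,-33.5088) T_B=(21.9897,-39.7749) sweep=141.1504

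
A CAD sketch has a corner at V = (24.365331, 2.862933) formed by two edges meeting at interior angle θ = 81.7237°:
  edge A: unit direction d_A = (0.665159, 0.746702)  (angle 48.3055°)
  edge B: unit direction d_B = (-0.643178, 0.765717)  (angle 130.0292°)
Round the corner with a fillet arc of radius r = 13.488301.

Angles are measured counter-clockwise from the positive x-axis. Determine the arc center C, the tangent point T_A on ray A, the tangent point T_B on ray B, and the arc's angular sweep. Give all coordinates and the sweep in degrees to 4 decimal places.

center=(24.6649,23.4776) T_A=(34.7367,14.5057) T_B=(14.3367,14.8022) sweep=98.2763

bisector direction at 89.1673° = (0.014532,0.999894)
center distance |VC| = r/sin(θ/2) = 13.488301/sin(40.8618°) = 20.616830
C = V + |VC|·bis = (24.6649,23.4776)
T_A = V + ((C−V)·d_A)·d_A = V + 15.5923·d_A = (34.7367,14.5057)
T_B = V + ((C−V)·d_B)·d_B = V + 15.5923·d_B = (14.3367,14.8022)
sweep = 180° − θ = 98.2763°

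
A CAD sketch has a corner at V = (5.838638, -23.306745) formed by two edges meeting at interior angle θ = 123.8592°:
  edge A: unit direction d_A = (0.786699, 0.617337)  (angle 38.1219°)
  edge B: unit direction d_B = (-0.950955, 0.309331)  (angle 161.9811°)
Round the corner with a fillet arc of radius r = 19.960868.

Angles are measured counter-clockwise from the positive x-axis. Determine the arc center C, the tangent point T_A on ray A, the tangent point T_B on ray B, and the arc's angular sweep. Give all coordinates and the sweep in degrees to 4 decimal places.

bisector direction at 100.0515° = (-0.174533,0.984651)
center distance |VC| = r/sin(θ/2) = 19.960868/sin(61.9296°) = 22.621878
C = V + |VC|·bis = (1.8904,-1.0321)
T_A = V + ((C−V)·d_A)·d_A = V + 10.6449·d_A = (14.2129,-16.7353)
T_B = V + ((C−V)·d_B)·d_B = V + 10.6449·d_B = (-4.2841,-20.0140)
sweep = 180° − θ = 56.1408°

center=(1.8904,-1.0321) T_A=(14.2129,-16.7353) T_B=(-4.2841,-20.0140) sweep=56.1408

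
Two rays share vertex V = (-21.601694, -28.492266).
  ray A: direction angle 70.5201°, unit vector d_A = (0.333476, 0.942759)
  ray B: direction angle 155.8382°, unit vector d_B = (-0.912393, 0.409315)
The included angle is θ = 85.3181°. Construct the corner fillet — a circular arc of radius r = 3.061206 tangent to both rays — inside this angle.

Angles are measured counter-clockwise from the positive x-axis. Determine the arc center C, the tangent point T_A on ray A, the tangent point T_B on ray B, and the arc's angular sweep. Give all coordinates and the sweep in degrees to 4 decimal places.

center=(-23.3798,-24.3394) T_A=(-20.4938,-25.3603) T_B=(-24.6328,-27.1325) sweep=94.6819

bisector direction at 113.1792° = (-0.393607,0.919279)
center distance |VC| = r/sin(θ/2) = 3.061206/sin(42.6591°) = 4.517490
C = V + |VC|·bis = (-23.3798,-24.3394)
T_A = V + ((C−V)·d_A)·d_A = V + 3.3222·d_A = (-20.4938,-25.3603)
T_B = V + ((C−V)·d_B)·d_B = V + 3.3222·d_B = (-24.6328,-27.1325)
sweep = 180° − θ = 94.6819°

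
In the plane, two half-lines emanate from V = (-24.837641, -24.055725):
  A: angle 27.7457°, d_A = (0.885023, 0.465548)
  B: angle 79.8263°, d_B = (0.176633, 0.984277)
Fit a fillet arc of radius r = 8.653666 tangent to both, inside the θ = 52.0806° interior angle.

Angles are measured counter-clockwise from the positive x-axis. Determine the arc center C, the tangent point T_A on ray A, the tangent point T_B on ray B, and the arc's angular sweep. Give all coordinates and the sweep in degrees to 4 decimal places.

center=(-13.1917,-8.1517) T_A=(-9.1630,-15.8104) T_B=(-21.7093,-6.6232) sweep=127.9194

bisector direction at 53.7860° = (0.590803,0.806816)
center distance |VC| = r/sin(θ/2) = 8.653666/sin(26.0403°) = 19.712079
C = V + |VC|·bis = (-13.1917,-8.1517)
T_A = V + ((C−V)·d_A)·d_A = V + 17.7110·d_A = (-9.1630,-15.8104)
T_B = V + ((C−V)·d_B)·d_B = V + 17.7110·d_B = (-21.7093,-6.6232)
sweep = 180° − θ = 127.9194°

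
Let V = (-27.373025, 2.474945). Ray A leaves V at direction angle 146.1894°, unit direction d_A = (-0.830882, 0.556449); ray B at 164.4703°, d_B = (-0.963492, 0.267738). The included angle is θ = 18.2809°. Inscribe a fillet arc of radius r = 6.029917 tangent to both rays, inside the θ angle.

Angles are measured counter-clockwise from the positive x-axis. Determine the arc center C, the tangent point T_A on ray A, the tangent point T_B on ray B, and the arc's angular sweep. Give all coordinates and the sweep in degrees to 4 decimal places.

center=(-61.8670,18.3186) T_A=(-58.5116,23.3288) T_B=(-63.4814,12.5088) sweep=161.7191

bisector direction at 155.3298° = (-0.908726,0.417394)
center distance |VC| = r/sin(θ/2) = 6.029917/sin(9.1404°) = 37.958592
C = V + |VC|·bis = (-61.8670,18.3186)
T_A = V + ((C−V)·d_A)·d_A = V + 37.4766·d_A = (-58.5116,23.3288)
T_B = V + ((C−V)·d_B)·d_B = V + 37.4766·d_B = (-63.4814,12.5088)
sweep = 180° − θ = 161.7191°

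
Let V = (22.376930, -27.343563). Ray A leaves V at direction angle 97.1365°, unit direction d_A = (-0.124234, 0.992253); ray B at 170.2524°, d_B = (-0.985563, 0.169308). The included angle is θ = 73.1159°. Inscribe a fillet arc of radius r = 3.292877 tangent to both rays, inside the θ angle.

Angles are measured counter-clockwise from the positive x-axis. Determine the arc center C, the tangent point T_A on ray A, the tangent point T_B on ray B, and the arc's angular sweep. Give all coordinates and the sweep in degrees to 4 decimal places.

bisector direction at 133.6945° = (-0.690812,0.723034)
center distance |VC| = r/sin(θ/2) = 3.292877/sin(36.5579°) = 5.528342
C = V + |VC|·bis = (18.5579,-23.3464)
T_A = V + ((C−V)·d_A)·d_A = V + 4.4407·d_A = (21.8252,-22.9373)
T_B = V + ((C−V)·d_B)·d_B = V + 4.4407·d_B = (18.0004,-26.5917)
sweep = 180° − θ = 106.8841°

center=(18.5579,-23.3464) T_A=(21.8252,-22.9373) T_B=(18.0004,-26.5917) sweep=106.8841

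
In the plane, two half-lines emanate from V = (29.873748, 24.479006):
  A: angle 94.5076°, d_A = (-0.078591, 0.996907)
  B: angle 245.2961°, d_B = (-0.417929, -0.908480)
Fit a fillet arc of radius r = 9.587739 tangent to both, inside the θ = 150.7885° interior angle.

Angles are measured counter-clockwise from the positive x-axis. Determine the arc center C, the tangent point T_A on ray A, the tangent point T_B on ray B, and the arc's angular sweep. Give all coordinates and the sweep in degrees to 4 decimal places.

bisector direction at 169.9018° = (-0.984509,0.175335)
center distance |VC| = r/sin(θ/2) = 9.587739/sin(75.3942°) = 9.907925
C = V + |VC|·bis = (20.1193,26.2162)
T_A = V + ((C−V)·d_A)·d_A = V + 2.4984·d_A = (29.6774,26.9697)
T_B = V + ((C−V)·d_B)·d_B = V + 2.4984·d_B = (28.8296,22.2092)
sweep = 180° − θ = 29.2115°

center=(20.1193,26.2162) T_A=(29.6774,26.9697) T_B=(28.8296,22.2092) sweep=29.2115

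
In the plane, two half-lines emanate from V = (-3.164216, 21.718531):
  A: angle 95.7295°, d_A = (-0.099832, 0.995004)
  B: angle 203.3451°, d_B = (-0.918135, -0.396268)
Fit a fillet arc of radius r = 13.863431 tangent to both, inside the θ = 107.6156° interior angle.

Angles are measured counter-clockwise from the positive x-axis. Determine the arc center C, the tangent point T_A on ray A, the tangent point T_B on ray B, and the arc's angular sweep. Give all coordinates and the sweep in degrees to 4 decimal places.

bisector direction at 149.5373° = (-0.861959,0.506977)
center distance |VC| = r/sin(θ/2) = 13.863431/sin(53.8078°) = 17.178106
C = V + |VC|·bis = (-17.9710,30.4274)
T_A = V + ((C−V)·d_A)·d_A = V + 10.1436·d_A = (-4.1769,31.8115)
T_B = V + ((C−V)·d_B)·d_B = V + 10.1436·d_B = (-12.4774,17.6989)
sweep = 180° − θ = 72.3844°

center=(-17.9710,30.4274) T_A=(-4.1769,31.8115) T_B=(-12.4774,17.6989) sweep=72.3844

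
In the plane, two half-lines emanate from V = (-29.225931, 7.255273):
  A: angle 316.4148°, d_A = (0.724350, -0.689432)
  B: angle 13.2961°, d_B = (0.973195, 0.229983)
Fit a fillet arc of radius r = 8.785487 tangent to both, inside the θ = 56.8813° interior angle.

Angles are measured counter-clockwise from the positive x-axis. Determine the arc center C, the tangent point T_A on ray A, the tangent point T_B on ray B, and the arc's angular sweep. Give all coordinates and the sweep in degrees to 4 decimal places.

bisector direction at 344.8555° = (0.965270,-0.261255)
center distance |VC| = r/sin(θ/2) = 8.785487/sin(28.4407°) = 18.447287
C = V + |VC|·bis = (-11.4193,2.4358)
T_A = V + ((C−V)·d_A)·d_A = V + 16.2209·d_A = (-17.4763,-3.9279)
T_B = V + ((C−V)·d_B)·d_B = V + 16.2209·d_B = (-13.4398,10.9858)
sweep = 180° − θ = 123.1187°

center=(-11.4193,2.4358) T_A=(-17.4763,-3.9279) T_B=(-13.4398,10.9858) sweep=123.1187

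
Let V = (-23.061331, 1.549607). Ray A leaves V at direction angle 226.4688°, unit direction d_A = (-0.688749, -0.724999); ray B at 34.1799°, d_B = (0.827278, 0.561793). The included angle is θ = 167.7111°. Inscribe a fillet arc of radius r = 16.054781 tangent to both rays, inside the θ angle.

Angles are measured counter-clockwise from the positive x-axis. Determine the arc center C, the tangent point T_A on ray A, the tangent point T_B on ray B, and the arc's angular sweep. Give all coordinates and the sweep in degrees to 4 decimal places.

bisector direction at 310.3243° = (0.647114,-0.762393)
center distance |VC| = r/sin(θ/2) = 16.054781/sin(83.8555°) = 16.147545
C = V + |VC|·bis = (-12.6120,-10.7612)
T_A = V + ((C−V)·d_A)·d_A = V + 1.7284·d_A = (-24.2517,0.2965)
T_B = V + ((C−V)·d_B)·d_B = V + 1.7284·d_B = (-21.6315,2.5206)
sweep = 180° − θ = 12.2889°

center=(-12.6120,-10.7612) T_A=(-24.2517,0.2965) T_B=(-21.6315,2.5206) sweep=12.2889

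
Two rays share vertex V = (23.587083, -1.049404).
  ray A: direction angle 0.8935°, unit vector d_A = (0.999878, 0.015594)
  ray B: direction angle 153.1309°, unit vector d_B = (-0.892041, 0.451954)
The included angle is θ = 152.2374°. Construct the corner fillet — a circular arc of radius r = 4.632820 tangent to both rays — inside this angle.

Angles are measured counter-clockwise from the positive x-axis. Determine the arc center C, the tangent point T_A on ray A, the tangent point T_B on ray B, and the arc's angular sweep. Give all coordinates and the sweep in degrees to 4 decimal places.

bisector direction at 77.0122° = (0.224744,0.974418)
center distance |VC| = r/sin(θ/2) = 4.632820/sin(76.1187°) = 4.772193
C = V + |VC|·bis = (24.6596,3.6007)
T_A = V + ((C−V)·d_A)·d_A = V + 1.1449·d_A = (24.7318,-1.0316)
T_B = V + ((C−V)·d_B)·d_B = V + 1.1449·d_B = (22.5658,-0.5320)
sweep = 180° − θ = 27.7626°

center=(24.6596,3.6007) T_A=(24.7318,-1.0316) T_B=(22.5658,-0.5320) sweep=27.7626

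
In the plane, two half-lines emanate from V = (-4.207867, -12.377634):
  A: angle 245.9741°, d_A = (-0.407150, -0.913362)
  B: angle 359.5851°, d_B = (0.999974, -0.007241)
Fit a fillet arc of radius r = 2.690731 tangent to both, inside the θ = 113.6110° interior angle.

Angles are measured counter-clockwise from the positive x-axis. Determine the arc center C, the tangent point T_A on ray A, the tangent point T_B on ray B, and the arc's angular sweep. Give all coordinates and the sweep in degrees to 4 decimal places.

bisector direction at 302.7796° = (0.541409,-0.840759)
center distance |VC| = r/sin(θ/2) = 2.690731/sin(56.8055°) = 3.215436
C = V + |VC|·bis = (-2.4670,-15.0810)
T_A = V + ((C−V)·d_A)·d_A = V + 1.7604·d_A = (-4.9246,-13.9855)
T_B = V + ((C−V)·d_B)·d_B = V + 1.7604·d_B = (-2.4475,-12.3904)
sweep = 180° − θ = 66.3890°

center=(-2.4670,-15.0810) T_A=(-4.9246,-13.9855) T_B=(-2.4475,-12.3904) sweep=66.3890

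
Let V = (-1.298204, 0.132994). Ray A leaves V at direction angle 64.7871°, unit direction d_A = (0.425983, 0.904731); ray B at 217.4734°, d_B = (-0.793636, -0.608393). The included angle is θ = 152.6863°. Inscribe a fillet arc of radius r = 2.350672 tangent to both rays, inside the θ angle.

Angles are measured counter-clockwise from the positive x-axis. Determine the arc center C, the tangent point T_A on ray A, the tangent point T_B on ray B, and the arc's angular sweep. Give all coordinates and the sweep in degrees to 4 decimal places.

center=(-3.1816,1.6511) T_A=(-1.0549,0.6497) T_B=(-1.7515,-0.2145) sweep=27.3137

bisector direction at 141.1302° = (-0.778575,0.627552)
center distance |VC| = r/sin(θ/2) = 2.350672/sin(76.3431°) = 2.419066
C = V + |VC|·bis = (-3.1816,1.6511)
T_A = V + ((C−V)·d_A)·d_A = V + 0.5712·d_A = (-1.0549,0.6497)
T_B = V + ((C−V)·d_B)·d_B = V + 0.5712·d_B = (-1.7515,-0.2145)
sweep = 180° − θ = 27.3137°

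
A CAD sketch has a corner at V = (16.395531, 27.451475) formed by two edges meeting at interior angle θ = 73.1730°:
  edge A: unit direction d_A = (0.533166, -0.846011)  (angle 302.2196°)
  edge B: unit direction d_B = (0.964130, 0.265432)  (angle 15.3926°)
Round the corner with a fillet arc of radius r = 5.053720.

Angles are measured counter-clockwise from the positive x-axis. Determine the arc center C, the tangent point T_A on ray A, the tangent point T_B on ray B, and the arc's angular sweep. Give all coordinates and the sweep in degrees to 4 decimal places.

center=(24.3009,24.3861) T_A=(20.0254,21.6917) T_B=(22.9595,29.2586) sweep=106.8270

bisector direction at 338.8061° = (0.932362,-0.361525)
center distance |VC| = r/sin(θ/2) = 5.053720/sin(36.5865°) = 8.478888
C = V + |VC|·bis = (24.3009,24.3861)
T_A = V + ((C−V)·d_A)·d_A = V + 6.8082·d_A = (20.0254,21.6917)
T_B = V + ((C−V)·d_B)·d_B = V + 6.8082·d_B = (22.9595,29.2586)
sweep = 180° − θ = 106.8270°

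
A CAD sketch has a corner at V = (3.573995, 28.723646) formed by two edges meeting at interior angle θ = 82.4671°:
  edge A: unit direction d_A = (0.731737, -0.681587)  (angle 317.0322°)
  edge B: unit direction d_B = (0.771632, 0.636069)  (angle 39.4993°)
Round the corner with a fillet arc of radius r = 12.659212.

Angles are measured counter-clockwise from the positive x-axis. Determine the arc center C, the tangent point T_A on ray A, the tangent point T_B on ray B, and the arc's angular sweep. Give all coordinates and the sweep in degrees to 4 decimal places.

bisector direction at 358.2657° = (0.999542,-0.030264)
center distance |VC| = r/sin(θ/2) = 12.659212/sin(41.2336°) = 19.205943
C = V + |VC|·bis = (22.7711,28.1424)
T_A = V + ((C−V)·d_A)·d_A = V + 14.4434·d_A = (14.1428,18.8792)
T_B = V + ((C−V)·d_B)·d_B = V + 14.4434·d_B = (14.7190,37.9107)
sweep = 180° − θ = 97.5329°

center=(22.7711,28.1424) T_A=(14.1428,18.8792) T_B=(14.7190,37.9107) sweep=97.5329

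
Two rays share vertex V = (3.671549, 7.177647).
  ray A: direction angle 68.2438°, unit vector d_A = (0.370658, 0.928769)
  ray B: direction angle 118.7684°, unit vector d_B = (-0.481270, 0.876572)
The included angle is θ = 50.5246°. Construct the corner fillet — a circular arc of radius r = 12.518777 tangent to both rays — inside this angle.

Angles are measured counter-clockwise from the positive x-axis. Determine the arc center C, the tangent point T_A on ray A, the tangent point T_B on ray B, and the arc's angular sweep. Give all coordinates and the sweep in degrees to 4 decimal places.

center=(1.8776,36.4570) T_A=(13.5047,31.8168) T_B=(-9.0960,30.4321) sweep=129.4754

bisector direction at 93.5061° = (-0.061155,0.998128)
center distance |VC| = r/sin(θ/2) = 12.518777/sin(25.2623°) = 29.334268
C = V + |VC|·bis = (1.8776,36.4570)
T_A = V + ((C−V)·d_A)·d_A = V + 26.5288·d_A = (13.5047,31.8168)
T_B = V + ((C−V)·d_B)·d_B = V + 26.5288·d_B = (-9.0960,30.4321)
sweep = 180° − θ = 129.4754°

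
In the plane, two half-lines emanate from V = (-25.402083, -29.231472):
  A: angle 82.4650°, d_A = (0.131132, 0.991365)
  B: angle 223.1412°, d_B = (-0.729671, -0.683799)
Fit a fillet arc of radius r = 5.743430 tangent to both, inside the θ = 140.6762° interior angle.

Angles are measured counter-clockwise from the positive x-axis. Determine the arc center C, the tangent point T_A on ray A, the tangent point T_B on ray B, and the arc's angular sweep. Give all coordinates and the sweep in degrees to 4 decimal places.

bisector direction at 152.8031° = (-0.889441,0.457050)
center distance |VC| = r/sin(θ/2) = 5.743430/sin(70.3381°) = 6.099037
C = V + |VC|·bis = (-30.8268,-26.4439)
T_A = V + ((C−V)·d_A)·d_A = V + 2.0521·d_A = (-25.1330,-27.1971)
T_B = V + ((C−V)·d_B)·d_B = V + 2.0521·d_B = (-26.8995,-30.6347)
sweep = 180° − θ = 39.3238°

center=(-30.8268,-26.4439) T_A=(-25.1330,-27.1971) T_B=(-26.8995,-30.6347) sweep=39.3238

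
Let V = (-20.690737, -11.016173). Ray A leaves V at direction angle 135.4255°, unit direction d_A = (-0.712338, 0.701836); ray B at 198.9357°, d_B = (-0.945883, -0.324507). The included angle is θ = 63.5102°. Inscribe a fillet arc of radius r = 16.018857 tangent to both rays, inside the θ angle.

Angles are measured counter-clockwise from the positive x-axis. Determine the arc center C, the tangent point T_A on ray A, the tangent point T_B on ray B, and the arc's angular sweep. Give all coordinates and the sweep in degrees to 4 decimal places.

bisector direction at 167.1806° = (-0.975074,0.221879)
center distance |VC| = r/sin(θ/2) = 16.018857/sin(31.7551°) = 30.437342
C = V + |VC|·bis = (-50.3694,-4.2628)
T_A = V + ((C−V)·d_A)·d_A = V + 25.8810·d_A = (-39.1268,7.1481)
T_B = V + ((C−V)·d_B)·d_B = V + 25.8810·d_B = (-45.1712,-19.4147)
sweep = 180° − θ = 116.4898°

center=(-50.3694,-4.2628) T_A=(-39.1268,7.1481) T_B=(-45.1712,-19.4147) sweep=116.4898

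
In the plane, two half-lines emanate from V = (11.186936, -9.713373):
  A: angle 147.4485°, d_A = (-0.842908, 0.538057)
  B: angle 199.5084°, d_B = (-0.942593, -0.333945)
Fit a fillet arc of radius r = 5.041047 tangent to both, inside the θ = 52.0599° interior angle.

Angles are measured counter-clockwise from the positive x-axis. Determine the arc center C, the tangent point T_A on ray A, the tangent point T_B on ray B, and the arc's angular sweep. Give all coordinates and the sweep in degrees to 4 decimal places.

bisector direction at 173.4784° = (-0.993529,0.113577)
center distance |VC| = r/sin(θ/2) = 5.041047/sin(26.0299°) = 11.487186
C = V + |VC|·bis = (-0.2259,-8.4087)
T_A = V + ((C−V)·d_A)·d_A = V + 10.3220·d_A = (2.4865,-4.1596)
T_B = V + ((C−V)·d_B)·d_B = V + 10.3220·d_B = (1.4575,-13.1603)
sweep = 180° − θ = 127.9401°

center=(-0.2259,-8.4087) T_A=(2.4865,-4.1596) T_B=(1.4575,-13.1603) sweep=127.9401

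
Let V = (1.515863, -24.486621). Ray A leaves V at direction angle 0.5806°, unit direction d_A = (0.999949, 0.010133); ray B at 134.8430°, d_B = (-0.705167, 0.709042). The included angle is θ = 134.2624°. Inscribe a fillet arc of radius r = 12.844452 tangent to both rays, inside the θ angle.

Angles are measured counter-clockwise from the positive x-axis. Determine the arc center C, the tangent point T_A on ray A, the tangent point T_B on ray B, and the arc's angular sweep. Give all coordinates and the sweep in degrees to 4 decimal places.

center=(6.8029,-11.5879) T_A=(6.9331,-24.4317) T_B=(-2.3044,-20.6454) sweep=45.7376

bisector direction at 67.7118° = (0.379266,0.925288)
center distance |VC| = r/sin(θ/2) = 12.844452/sin(67.1312°) = 13.940191
C = V + |VC|·bis = (6.8029,-11.5879)
T_A = V + ((C−V)·d_A)·d_A = V + 5.4175·d_A = (6.9331,-24.4317)
T_B = V + ((C−V)·d_B)·d_B = V + 5.4175·d_B = (-2.3044,-20.6454)
sweep = 180° − θ = 45.7376°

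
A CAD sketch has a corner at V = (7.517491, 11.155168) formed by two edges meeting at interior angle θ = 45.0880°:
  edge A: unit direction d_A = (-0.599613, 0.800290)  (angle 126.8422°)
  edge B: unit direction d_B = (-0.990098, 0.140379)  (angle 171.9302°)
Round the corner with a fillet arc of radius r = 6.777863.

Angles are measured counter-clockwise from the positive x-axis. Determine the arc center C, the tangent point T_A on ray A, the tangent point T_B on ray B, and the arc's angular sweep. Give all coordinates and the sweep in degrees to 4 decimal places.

bisector direction at 149.3862° = (-0.860619,0.509249)
center distance |VC| = r/sin(θ/2) = 6.777863/sin(22.5440°) = 17.678639
C = V + |VC|·bis = (-7.6971,20.1580)
T_A = V + ((C−V)·d_A)·d_A = V + 16.3277·d_A = (-2.2728,24.2221)
T_B = V + ((C−V)·d_B)·d_B = V + 16.3277·d_B = (-8.6486,13.4472)
sweep = 180° − θ = 134.9120°

center=(-7.6971,20.1580) T_A=(-2.2728,24.2221) T_B=(-8.6486,13.4472) sweep=134.9120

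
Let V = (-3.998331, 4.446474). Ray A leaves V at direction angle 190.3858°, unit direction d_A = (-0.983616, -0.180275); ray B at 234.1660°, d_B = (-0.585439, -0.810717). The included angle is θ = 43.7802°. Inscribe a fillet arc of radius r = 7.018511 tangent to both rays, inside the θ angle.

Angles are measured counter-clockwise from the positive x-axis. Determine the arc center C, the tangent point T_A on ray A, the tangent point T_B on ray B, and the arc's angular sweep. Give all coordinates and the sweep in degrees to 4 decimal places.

center=(-19.9147,-5.6061) T_A=(-21.1800,1.2975) T_B=(-14.2247,-9.7150) sweep=136.2198

bisector direction at 212.2759° = (-0.845487,-0.533997)
center distance |VC| = r/sin(θ/2) = 7.018511/sin(21.8901°) = 18.825091
C = V + |VC|·bis = (-19.9147,-5.6061)
T_A = V + ((C−V)·d_A)·d_A = V + 17.4678·d_A = (-21.1800,1.2975)
T_B = V + ((C−V)·d_B)·d_B = V + 17.4678·d_B = (-14.2247,-9.7150)
sweep = 180° − θ = 136.2198°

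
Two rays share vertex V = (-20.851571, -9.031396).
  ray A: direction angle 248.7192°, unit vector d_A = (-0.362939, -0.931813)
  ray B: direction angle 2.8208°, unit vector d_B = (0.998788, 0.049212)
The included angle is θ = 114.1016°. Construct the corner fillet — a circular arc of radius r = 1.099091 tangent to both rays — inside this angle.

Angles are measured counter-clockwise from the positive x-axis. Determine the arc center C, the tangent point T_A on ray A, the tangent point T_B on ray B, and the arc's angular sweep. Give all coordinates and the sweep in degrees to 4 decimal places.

bisector direction at 305.7700° = (0.584533,-0.811370)
center distance |VC| = r/sin(θ/2) = 1.099091/sin(57.0508°) = 1.309762
C = V + |VC|·bis = (-20.0860,-10.0941)
T_A = V + ((C−V)·d_A)·d_A = V + 0.7124·d_A = (-21.1101,-9.6952)
T_B = V + ((C−V)·d_B)·d_B = V + 0.7124·d_B = (-20.1401,-8.9963)
sweep = 180° − θ = 65.8984°

center=(-20.0860,-10.0941) T_A=(-21.1101,-9.6952) T_B=(-20.1401,-8.9963) sweep=65.8984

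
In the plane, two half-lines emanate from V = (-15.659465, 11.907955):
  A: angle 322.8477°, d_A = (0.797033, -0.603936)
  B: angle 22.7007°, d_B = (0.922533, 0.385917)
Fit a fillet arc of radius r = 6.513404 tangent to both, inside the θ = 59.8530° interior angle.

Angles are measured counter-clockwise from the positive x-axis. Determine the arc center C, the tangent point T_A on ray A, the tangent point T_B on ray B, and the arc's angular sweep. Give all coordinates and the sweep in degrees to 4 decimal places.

bisector direction at 352.7742° = (0.992058,-0.125780)
center distance |VC| = r/sin(θ/2) = 6.513404/sin(29.9265°) = 13.055828
C = V + |VC|·bis = (-2.7073,10.2658)
T_A = V + ((C−V)·d_A)·d_A = V + 11.3150·d_A = (-6.6410,5.0744)
T_B = V + ((C−V)·d_B)·d_B = V + 11.3150·d_B = (-5.2210,16.2746)
sweep = 180° − θ = 120.1470°

center=(-2.7073,10.2658) T_A=(-6.6410,5.0744) T_B=(-5.2210,16.2746) sweep=120.1470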